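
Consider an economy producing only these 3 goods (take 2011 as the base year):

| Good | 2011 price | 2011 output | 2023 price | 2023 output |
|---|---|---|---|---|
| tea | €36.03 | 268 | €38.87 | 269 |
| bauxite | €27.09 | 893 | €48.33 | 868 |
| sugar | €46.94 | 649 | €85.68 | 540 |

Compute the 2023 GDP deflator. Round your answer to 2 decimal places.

168.52

Nominal GDP 2023 = 38.87·269 + 48.33·868 + 85.68·540 = 98673.67.
Real GDP 2023 (at 2011 prices) = 36.03·269 + 27.09·868 + 46.94·540 = 58553.79.
Deflator = Nominal/Real × 100 = 98673.67/58553.79 × 100 = 168.518.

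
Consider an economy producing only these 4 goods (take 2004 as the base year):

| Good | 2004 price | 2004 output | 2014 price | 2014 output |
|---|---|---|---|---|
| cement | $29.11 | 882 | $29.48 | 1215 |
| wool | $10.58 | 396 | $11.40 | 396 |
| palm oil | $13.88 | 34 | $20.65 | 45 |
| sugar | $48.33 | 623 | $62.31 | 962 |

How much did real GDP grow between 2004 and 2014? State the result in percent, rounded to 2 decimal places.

43.39%

Real GDP 2004 = Nominal GDP 2004 = 29.11·882 + 10.58·396 + 13.88·34 + 48.33·623 = 60446.21.
Real GDP 2014 (at 2004 prices) = 29.11·1215 + 10.58·396 + 13.88·45 + 48.33·962 = 86676.39.
Real growth = 86676.39/60446.21 − 1 = 0.4339.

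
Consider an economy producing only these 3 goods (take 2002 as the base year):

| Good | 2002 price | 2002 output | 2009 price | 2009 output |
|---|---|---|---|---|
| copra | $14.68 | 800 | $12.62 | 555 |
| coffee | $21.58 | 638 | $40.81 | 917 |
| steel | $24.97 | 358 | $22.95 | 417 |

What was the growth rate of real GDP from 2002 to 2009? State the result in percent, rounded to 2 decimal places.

11.31%

Real GDP 2002 = Nominal GDP 2002 = 14.68·800 + 21.58·638 + 24.97·358 = 34451.30.
Real GDP 2009 (at 2002 prices) = 14.68·555 + 21.58·917 + 24.97·417 = 38348.75.
Real growth = 38348.75/34451.30 − 1 = 0.1131.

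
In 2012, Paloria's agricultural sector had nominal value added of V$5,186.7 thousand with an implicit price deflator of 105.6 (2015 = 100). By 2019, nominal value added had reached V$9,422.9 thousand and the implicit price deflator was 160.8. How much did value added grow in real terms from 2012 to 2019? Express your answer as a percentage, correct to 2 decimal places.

19.31%

Deflate each year: 2012 → 5186.7/1.056 = 4911.65; 2019 → 9422.9/1.608 = 5860.01.
So real value added changed by 5860.01/4911.65 − 1 = 0.1931, i.e. 19.31%.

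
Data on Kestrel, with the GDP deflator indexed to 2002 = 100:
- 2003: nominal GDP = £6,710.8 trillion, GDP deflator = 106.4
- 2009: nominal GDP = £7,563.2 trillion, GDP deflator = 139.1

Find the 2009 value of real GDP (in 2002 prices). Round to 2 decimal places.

Real GDP = Nominal / (GDP deflator/100) = 7563.2 / 1.391 = 5437.24.

£5,437.24 trillion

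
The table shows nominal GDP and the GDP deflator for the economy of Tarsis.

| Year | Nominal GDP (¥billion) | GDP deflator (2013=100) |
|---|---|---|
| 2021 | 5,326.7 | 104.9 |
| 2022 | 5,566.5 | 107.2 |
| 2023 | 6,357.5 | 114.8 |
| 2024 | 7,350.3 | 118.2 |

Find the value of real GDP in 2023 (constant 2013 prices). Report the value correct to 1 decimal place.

¥5,537.9 billion

Real GDP 2023 = 6357.5 / 1.148 = 5537.89.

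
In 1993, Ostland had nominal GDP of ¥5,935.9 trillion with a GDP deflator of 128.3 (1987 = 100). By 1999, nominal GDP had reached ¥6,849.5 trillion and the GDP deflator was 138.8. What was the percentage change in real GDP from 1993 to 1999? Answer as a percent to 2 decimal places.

Deflate each year: 1993 → 5935.9/1.283 = 4626.58; 1999 → 6849.5/1.388 = 4934.80.
So real GDP changed by 4934.80/4626.58 − 1 = 0.0666, i.e. 6.66%.

6.66%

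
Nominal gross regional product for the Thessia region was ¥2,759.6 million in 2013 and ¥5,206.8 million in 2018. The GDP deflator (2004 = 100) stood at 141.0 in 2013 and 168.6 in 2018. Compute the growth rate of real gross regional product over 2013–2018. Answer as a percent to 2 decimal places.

57.79%

Deflate each year: 2013 → 2759.6/1.410 = 1957.16; 2018 → 5206.8/1.686 = 3088.26.
So real gross regional product changed by 3088.26/1957.16 − 1 = 0.5779, i.e. 57.79%.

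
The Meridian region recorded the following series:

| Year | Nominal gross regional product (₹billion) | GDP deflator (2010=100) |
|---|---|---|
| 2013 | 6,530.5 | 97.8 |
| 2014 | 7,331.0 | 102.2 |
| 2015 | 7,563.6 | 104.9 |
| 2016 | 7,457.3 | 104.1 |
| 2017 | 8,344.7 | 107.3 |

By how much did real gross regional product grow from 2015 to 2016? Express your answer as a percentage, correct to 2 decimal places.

-0.65%

Real gross regional product 2015 = 7563.6/1.049 = 7210.30.
Real gross regional product 2016 = 7457.3/1.041 = 7163.59.
Change = 7163.59/7210.30 − 1 = -0.0065.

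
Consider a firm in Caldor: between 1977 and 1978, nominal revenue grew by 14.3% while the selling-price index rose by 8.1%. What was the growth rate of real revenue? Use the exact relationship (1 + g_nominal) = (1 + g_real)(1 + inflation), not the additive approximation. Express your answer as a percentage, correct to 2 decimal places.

5.74%

(1 + g_nom) = (1 + g_real)(1 + π), so g_real = 1.1430 / 1.0810 − 1 = 0.05735.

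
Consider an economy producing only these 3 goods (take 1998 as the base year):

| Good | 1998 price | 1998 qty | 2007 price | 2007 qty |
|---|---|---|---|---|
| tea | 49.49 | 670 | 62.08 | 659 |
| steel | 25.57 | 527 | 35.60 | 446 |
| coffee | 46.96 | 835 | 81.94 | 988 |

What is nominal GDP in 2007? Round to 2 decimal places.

137745.04

Nominal GDP 2007 = Σ (p_2007 × q_2007) = 62.08·659 + 35.60·446 + 81.94·988 = 137745.04.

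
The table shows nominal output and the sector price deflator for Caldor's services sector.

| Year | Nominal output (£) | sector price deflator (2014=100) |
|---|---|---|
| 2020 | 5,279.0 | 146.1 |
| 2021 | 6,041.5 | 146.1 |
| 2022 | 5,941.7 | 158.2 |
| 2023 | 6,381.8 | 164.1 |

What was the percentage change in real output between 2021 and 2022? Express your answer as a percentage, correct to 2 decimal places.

Real output 2021 = 6041.5/1.461 = 4135.18.
Real output 2022 = 5941.7/1.582 = 3755.82.
Change = 3755.82/4135.18 − 1 = -0.0917.

-9.17%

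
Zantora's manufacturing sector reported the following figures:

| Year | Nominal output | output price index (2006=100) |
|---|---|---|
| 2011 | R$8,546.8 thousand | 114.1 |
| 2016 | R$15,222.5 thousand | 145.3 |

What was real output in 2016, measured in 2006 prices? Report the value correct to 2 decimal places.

R$10,476.60 thousand

Real output = Nominal / (output price index/100) = 15222.5 / 1.453 = 10476.60.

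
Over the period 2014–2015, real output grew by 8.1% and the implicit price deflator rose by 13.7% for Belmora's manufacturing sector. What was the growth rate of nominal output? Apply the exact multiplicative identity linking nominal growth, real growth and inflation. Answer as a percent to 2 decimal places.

22.91%

(1 + g_nom) = (1 + g_real)(1 + π) = 1.0810 × 1.1370 = 1.22910.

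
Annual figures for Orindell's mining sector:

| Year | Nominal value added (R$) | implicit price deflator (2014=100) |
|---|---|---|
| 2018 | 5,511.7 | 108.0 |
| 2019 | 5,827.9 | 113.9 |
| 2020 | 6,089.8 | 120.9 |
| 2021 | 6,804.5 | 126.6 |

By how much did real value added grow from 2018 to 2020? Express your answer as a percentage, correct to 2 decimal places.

-1.30%

Real value added 2018 = 5511.7/1.080 = 5103.43.
Real value added 2020 = 6089.8/1.209 = 5037.06.
Change = 5037.06/5103.43 − 1 = -0.0130.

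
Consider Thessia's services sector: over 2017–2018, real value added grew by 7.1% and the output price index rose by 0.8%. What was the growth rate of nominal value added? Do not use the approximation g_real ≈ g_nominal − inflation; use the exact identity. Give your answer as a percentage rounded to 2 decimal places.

(1 + g_nom) = (1 + g_real)(1 + π) = 1.0710 × 1.0080 = 1.07957.

7.96%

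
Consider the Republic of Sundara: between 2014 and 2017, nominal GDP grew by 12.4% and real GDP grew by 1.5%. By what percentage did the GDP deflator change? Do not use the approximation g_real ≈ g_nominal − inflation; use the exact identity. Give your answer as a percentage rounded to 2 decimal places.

10.74%

(1 + g_nom) = (1 + g_real)(1 + π), so π = 1.1240 / 1.0150 − 1 = 0.10739.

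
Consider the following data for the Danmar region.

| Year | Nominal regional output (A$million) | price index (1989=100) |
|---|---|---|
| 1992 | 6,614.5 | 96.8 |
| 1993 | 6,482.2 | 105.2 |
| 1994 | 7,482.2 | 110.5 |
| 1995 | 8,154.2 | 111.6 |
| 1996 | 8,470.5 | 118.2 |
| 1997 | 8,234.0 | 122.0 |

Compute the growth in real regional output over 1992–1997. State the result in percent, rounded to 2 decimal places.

-1.23%

Real regional output 1992 = 6614.5/0.968 = 6833.16.
Real regional output 1997 = 8234.0/1.220 = 6749.18.
Change = 6749.18/6833.16 − 1 = -0.0123.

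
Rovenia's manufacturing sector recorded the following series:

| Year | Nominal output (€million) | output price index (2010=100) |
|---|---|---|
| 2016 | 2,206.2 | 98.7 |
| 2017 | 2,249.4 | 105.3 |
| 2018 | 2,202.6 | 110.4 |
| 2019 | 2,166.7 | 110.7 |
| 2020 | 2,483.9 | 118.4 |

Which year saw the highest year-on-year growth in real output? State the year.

2017: real = 2249.4/1.053 = 2136.18; growth vs 2016 (2235.26) = -4.43%.
2018: real = 2202.6/1.104 = 1995.11; growth vs 2017 (2136.18) = -6.60%.
2019: real = 2166.7/1.107 = 1957.27; growth vs 2018 (1995.11) = -1.90%.
2020: real = 2483.9/1.184 = 2097.89; growth vs 2019 (1957.27) = 7.18%.

2020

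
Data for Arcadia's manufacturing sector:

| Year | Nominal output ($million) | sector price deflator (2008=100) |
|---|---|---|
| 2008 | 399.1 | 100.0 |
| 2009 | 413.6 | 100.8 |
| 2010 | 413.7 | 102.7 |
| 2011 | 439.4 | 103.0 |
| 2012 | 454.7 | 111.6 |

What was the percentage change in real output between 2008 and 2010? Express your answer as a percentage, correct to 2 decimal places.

Real output 2008 = 399.1/1.000 = 399.10.
Real output 2010 = 413.7/1.027 = 402.82.
Change = 402.82/399.10 − 1 = 0.0093.

0.93%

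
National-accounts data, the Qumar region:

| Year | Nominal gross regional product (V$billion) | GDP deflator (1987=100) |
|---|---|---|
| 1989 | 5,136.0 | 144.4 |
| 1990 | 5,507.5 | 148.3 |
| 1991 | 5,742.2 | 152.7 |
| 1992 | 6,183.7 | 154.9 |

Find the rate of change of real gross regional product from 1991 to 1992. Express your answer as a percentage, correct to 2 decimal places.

Real gross regional product 1991 = 5742.2/1.527 = 3760.45.
Real gross regional product 1992 = 6183.7/1.549 = 3992.06.
Change = 3992.06/3760.45 − 1 = 0.0616.

6.16%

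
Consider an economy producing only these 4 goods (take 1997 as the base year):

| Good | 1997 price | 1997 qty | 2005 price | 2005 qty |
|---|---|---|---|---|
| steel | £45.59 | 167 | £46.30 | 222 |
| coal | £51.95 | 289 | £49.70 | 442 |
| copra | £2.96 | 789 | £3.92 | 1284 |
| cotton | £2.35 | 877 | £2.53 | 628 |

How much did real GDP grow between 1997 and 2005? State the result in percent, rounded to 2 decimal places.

41.95%

Real GDP 1997 = Nominal GDP 1997 = 45.59·167 + 51.95·289 + 2.96·789 + 2.35·877 = 27023.47.
Real GDP 2005 (at 1997 prices) = 45.59·222 + 51.95·442 + 2.96·1284 + 2.35·628 = 38359.32.
Real growth = 38359.32/27023.47 − 1 = 0.4195.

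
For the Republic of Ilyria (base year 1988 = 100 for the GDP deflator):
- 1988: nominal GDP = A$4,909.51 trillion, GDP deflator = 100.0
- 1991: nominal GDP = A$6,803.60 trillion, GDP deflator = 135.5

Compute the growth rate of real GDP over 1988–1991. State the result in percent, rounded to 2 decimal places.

2.27%

Real GDP 1988 = 4909.51 / 1.000 = 4909.51.
Real GDP 1991 = 6803.60 / 1.355 = 5021.11.
Real growth = 5021.11 / 4909.51 − 1 = 0.0227.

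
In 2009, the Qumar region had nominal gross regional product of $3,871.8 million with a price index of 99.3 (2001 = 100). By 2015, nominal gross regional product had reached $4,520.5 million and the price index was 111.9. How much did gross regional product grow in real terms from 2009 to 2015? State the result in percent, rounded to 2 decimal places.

Deflate each year: 2009 → 3871.8/0.993 = 3899.09; 2015 → 4520.5/1.119 = 4039.77.
So real gross regional product changed by 4039.77/3899.09 − 1 = 0.0361, i.e. 3.61%.

3.61%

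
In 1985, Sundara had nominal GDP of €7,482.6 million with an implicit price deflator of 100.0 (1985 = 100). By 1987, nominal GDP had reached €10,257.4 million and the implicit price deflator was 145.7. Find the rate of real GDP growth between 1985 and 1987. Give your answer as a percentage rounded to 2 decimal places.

-5.91%

Real GDP 1985 = 7482.6 / 1.000 = 7482.60.
Real GDP 1987 = 10257.4 / 1.457 = 7040.08.
Real growth = 7040.08 / 7482.60 − 1 = -0.0591.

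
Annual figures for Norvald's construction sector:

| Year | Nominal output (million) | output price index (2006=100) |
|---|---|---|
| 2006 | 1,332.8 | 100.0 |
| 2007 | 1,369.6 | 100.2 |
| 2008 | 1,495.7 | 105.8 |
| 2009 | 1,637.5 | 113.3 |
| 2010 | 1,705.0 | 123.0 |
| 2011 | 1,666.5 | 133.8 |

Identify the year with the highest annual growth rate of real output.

2007: real = 1369.6/1.002 = 1366.87; growth vs 2006 (1332.80) = 2.56%.
2008: real = 1495.7/1.058 = 1413.71; growth vs 2007 (1366.87) = 3.43%.
2009: real = 1637.5/1.133 = 1445.28; growth vs 2008 (1413.71) = 2.23%.
2010: real = 1705.0/1.230 = 1386.18; growth vs 2009 (1445.28) = -4.09%.
2011: real = 1666.5/1.338 = 1245.52; growth vs 2010 (1386.18) = -10.15%.

2008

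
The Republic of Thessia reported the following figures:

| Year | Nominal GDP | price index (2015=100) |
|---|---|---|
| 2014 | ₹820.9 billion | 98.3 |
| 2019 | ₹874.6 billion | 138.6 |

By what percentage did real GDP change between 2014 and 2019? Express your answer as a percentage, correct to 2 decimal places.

-24.44%

Deflate each year: 2014 → 820.9/0.983 = 835.10; 2019 → 874.6/1.386 = 631.02.
So real GDP changed by 631.02/835.10 − 1 = -0.2444, i.e. -24.44%.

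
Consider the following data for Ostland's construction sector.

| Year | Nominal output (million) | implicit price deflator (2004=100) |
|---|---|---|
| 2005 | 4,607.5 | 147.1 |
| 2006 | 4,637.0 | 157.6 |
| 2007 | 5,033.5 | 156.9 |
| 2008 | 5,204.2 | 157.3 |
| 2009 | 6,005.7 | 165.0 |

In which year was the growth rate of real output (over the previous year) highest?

2006: real = 4637.0/1.576 = 2942.26; growth vs 2005 (3132.22) = -6.06%.
2007: real = 5033.5/1.569 = 3208.09; growth vs 2006 (2942.26) = 9.03%.
2008: real = 5204.2/1.573 = 3308.46; growth vs 2007 (3208.09) = 3.13%.
2009: real = 6005.7/1.650 = 3639.82; growth vs 2008 (3308.46) = 10.02%.

2009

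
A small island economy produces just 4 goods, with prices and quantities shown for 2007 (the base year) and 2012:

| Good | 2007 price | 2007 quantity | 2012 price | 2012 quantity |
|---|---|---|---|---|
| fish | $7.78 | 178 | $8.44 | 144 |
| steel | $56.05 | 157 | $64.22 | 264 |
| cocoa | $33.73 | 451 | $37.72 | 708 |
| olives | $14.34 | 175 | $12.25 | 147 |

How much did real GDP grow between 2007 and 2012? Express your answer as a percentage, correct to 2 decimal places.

50.17%

Real GDP 2007 = Nominal GDP 2007 = 7.78·178 + 56.05·157 + 33.73·451 + 14.34·175 = 27906.42.
Real GDP 2012 (at 2007 prices) = 7.78·144 + 56.05·264 + 33.73·708 + 14.34·147 = 41906.34.
Real growth = 41906.34/27906.42 − 1 = 0.5017.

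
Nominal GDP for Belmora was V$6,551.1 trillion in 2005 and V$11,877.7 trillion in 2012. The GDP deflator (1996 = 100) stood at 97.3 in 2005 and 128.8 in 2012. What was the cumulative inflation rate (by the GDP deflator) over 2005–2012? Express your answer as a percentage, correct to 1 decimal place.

32.4%

Price-level change = 128.8 / 97.3 − 1 = 0.3237.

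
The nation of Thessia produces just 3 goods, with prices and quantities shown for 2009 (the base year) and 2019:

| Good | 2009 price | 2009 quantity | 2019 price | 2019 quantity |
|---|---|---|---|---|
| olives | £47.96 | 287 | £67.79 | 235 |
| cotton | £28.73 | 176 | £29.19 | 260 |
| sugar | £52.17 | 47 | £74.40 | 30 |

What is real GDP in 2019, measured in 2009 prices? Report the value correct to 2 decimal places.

£20305.50

Real GDP 2019 = Σ (p_2009 × q_2019) = 47.96·235 + 28.73·260 + 52.17·30 = 20305.50.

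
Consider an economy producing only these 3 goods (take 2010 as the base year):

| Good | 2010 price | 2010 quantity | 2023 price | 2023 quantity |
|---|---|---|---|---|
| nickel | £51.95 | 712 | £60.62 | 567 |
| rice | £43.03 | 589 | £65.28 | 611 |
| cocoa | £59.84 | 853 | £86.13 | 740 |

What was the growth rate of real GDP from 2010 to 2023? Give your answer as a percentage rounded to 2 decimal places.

-11.77%

Real GDP 2010 = Nominal GDP 2010 = 51.95·712 + 43.03·589 + 59.84·853 = 113376.59.
Real GDP 2023 (at 2010 prices) = 51.95·567 + 43.03·611 + 59.84·740 = 100028.58.
Real growth = 100028.58/113376.59 − 1 = -0.1177.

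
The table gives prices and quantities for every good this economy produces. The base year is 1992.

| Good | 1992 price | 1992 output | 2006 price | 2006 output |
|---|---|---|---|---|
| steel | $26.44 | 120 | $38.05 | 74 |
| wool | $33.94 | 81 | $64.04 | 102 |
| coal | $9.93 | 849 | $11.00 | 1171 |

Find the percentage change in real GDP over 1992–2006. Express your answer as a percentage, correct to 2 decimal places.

18.77%

Real GDP 1992 = Nominal GDP 1992 = 26.44·120 + 33.94·81 + 9.93·849 = 14352.51.
Real GDP 2006 (at 1992 prices) = 26.44·74 + 33.94·102 + 9.93·1171 = 17046.47.
Real growth = 17046.47/14352.51 − 1 = 0.1877.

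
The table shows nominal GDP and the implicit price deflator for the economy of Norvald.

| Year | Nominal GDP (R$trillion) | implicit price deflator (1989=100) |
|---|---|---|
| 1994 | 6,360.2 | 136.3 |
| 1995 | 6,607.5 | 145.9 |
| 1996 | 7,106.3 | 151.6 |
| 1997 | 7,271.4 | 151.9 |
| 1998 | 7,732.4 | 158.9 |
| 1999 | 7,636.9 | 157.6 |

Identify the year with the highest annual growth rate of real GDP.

1996

1995: real = 6607.5/1.459 = 4528.79; growth vs 1994 (4666.32) = -2.95%.
1996: real = 7106.3/1.516 = 4687.53; growth vs 1995 (4528.79) = 3.51%.
1997: real = 7271.4/1.519 = 4786.97; growth vs 1996 (4687.53) = 2.12%.
1998: real = 7732.4/1.589 = 4866.21; growth vs 1997 (4786.97) = 1.66%.
1999: real = 7636.9/1.576 = 4845.75; growth vs 1998 (4866.21) = -0.42%.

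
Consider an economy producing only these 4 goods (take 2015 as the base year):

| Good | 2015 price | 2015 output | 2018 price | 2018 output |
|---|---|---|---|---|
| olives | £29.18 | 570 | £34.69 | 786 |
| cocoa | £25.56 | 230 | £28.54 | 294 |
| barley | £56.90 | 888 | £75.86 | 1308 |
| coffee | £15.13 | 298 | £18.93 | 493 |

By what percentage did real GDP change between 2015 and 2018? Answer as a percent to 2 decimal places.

44.86%

Real GDP 2015 = Nominal GDP 2015 = 29.18·570 + 25.56·230 + 56.90·888 + 15.13·298 = 77547.34.
Real GDP 2018 (at 2015 prices) = 29.18·786 + 25.56·294 + 56.90·1308 + 15.13·493 = 112334.41.
Real growth = 112334.41/77547.34 − 1 = 0.4486.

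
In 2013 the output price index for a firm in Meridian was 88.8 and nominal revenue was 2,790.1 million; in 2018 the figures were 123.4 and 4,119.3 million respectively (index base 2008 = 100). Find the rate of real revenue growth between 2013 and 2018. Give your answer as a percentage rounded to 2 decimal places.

6.24%

Real revenue 2013 = 2790.1 / 0.888 = 3142.00.
Real revenue 2018 = 4119.3 / 1.234 = 3338.17.
Real growth = 3338.17 / 3142.00 − 1 = 0.0624.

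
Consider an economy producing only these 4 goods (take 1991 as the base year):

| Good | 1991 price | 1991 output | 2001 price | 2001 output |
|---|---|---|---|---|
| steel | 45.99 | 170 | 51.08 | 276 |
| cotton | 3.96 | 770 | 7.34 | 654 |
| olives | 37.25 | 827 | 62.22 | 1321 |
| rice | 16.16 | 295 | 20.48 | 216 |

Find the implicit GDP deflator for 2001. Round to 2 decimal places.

155.21

Nominal GDP 2001 = 51.08·276 + 7.34·654 + 62.22·1321 + 20.48·216 = 105514.74.
Real GDP 2001 (at 1991 prices) = 45.99·276 + 3.96·654 + 37.25·1321 + 16.16·216 = 67980.89.
Deflator = Nominal/Real × 100 = 105514.74/67980.89 × 100 = 155.212.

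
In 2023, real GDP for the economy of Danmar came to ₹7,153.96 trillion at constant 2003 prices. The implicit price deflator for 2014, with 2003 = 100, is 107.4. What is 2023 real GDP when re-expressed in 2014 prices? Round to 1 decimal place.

Real GDP in 2014 prices = Real GDP in 2003 prices × (P_2014/P_2003) = 7153.96 × 1.074 = 7683.35.

₹7,683.4 trillion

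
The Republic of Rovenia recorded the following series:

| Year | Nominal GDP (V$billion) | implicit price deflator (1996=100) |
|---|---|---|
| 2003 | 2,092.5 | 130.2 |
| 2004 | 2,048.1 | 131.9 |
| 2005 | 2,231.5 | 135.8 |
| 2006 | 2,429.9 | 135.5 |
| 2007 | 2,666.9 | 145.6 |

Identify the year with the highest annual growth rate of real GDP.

2006

2004: real = 2048.1/1.319 = 1552.77; growth vs 2003 (1607.14) = -3.38%.
2005: real = 2231.5/1.358 = 1643.23; growth vs 2004 (1552.77) = 5.83%.
2006: real = 2429.9/1.355 = 1793.28; growth vs 2005 (1643.23) = 9.13%.
2007: real = 2666.9/1.456 = 1831.66; growth vs 2006 (1793.28) = 2.14%.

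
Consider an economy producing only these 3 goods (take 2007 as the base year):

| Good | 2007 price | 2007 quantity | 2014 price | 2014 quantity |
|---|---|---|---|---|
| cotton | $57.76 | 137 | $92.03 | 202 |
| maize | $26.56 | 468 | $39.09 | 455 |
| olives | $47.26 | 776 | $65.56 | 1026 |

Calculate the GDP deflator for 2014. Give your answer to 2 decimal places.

Nominal GDP 2014 = 92.03·202 + 39.09·455 + 65.56·1026 = 103640.57.
Real GDP 2014 (at 2007 prices) = 57.76·202 + 26.56·455 + 47.26·1026 = 72241.08.
Deflator = Nominal/Real × 100 = 103640.57/72241.08 × 100 = 143.465.

143.46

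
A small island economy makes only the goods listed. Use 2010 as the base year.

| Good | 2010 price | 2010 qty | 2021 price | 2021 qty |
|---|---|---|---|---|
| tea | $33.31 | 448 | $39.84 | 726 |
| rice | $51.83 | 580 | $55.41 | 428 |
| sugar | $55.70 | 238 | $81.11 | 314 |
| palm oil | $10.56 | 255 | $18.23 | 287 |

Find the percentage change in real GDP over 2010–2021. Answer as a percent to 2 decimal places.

9.77%

Real GDP 2010 = Nominal GDP 2010 = 33.31·448 + 51.83·580 + 55.70·238 + 10.56·255 = 60933.68.
Real GDP 2021 (at 2010 prices) = 33.31·726 + 51.83·428 + 55.70·314 + 10.56·287 = 66886.82.
Real growth = 66886.82/60933.68 − 1 = 0.0977.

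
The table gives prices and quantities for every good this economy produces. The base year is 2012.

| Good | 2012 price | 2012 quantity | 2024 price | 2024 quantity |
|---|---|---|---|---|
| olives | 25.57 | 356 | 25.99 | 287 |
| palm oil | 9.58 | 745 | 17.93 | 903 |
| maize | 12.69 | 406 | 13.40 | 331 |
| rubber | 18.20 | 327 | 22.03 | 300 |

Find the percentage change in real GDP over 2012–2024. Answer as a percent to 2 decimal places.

-6.19%

Real GDP 2012 = Nominal GDP 2012 = 25.57·356 + 9.58·745 + 12.69·406 + 18.20·327 = 27343.56.
Real GDP 2024 (at 2012 prices) = 25.57·287 + 9.58·903 + 12.69·331 + 18.20·300 = 25649.72.
Real growth = 25649.72/27343.56 − 1 = -0.0619.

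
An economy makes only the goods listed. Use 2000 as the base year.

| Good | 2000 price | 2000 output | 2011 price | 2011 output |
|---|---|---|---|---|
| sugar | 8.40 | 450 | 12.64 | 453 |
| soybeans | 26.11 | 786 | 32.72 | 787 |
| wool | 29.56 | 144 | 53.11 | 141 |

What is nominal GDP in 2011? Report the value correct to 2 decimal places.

38965.07

Nominal GDP 2011 = Σ (p_2011 × q_2011) = 12.64·453 + 32.72·787 + 53.11·141 = 38965.07.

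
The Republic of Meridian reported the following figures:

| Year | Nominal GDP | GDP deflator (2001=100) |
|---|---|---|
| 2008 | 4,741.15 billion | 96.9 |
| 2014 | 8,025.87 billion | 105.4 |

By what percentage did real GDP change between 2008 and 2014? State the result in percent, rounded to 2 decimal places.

Real GDP 2008 = 4741.15 / 0.969 = 4892.83.
Real GDP 2014 = 8025.87 / 1.054 = 7614.68.
Real growth = 7614.68 / 4892.83 − 1 = 0.5563.

55.63%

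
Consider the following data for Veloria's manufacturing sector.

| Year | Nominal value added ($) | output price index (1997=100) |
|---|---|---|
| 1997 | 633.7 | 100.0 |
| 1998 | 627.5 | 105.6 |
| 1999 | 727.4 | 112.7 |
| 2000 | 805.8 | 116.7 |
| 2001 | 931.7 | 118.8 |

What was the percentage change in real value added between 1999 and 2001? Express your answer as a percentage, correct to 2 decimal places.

21.51%

Real value added 1999 = 727.4/1.127 = 645.43.
Real value added 2001 = 931.7/1.188 = 784.26.
Change = 784.26/645.43 − 1 = 0.2151.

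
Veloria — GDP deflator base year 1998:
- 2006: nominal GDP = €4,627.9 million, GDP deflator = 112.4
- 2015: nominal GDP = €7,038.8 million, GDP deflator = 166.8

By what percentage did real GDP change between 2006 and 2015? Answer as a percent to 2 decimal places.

Real GDP 2006 = 4627.9 / 1.124 = 4117.35.
Real GDP 2015 = 7038.8 / 1.668 = 4219.90.
Real growth = 4219.90 / 4117.35 − 1 = 0.0249.

2.49%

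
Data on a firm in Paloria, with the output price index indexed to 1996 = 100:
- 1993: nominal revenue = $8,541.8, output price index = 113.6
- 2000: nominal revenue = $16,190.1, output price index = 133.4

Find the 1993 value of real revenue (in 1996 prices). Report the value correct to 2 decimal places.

Real revenue = Nominal / (output price index/100) = 8541.8 / 1.136 = 7519.19.

$7,519.19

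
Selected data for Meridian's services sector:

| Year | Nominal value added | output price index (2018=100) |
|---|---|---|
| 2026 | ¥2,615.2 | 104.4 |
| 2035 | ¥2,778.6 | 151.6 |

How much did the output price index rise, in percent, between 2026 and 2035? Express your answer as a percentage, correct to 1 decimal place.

45.2%

Price-level change = 151.6 / 104.4 − 1 = 0.4521.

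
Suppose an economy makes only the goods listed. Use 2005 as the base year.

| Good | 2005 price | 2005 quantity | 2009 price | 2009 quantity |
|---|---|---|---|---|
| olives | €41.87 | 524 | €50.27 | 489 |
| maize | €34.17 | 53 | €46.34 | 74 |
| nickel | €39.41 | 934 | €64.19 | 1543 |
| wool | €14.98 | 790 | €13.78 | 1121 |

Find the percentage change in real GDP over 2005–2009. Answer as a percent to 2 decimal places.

Real GDP 2005 = Nominal GDP 2005 = 41.87·524 + 34.17·53 + 39.41·934 + 14.98·790 = 72394.03.
Real GDP 2009 (at 2005 prices) = 41.87·489 + 34.17·74 + 39.41·1543 + 14.98·1121 = 100605.22.
Real growth = 100605.22/72394.03 − 1 = 0.3897.

38.97%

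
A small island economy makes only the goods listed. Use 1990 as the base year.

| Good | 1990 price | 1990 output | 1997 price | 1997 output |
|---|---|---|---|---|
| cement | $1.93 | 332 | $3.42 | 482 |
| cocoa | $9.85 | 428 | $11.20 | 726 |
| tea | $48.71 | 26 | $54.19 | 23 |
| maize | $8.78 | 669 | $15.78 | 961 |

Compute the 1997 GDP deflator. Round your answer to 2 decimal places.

148.48

Nominal GDP 1997 = 3.42·482 + 11.20·726 + 54.19·23 + 15.78·961 = 26190.59.
Real GDP 1997 (at 1990 prices) = 1.93·482 + 9.85·726 + 48.71·23 + 8.78·961 = 17639.27.
Deflator = Nominal/Real × 100 = 26190.59/17639.27 × 100 = 148.479.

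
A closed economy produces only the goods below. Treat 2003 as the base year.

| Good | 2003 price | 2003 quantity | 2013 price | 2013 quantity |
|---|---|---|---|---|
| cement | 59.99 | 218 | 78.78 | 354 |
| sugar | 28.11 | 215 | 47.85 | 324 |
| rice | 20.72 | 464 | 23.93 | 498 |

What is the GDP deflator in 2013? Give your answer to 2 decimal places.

136.02

Nominal GDP 2013 = 78.78·354 + 47.85·324 + 23.93·498 = 55308.66.
Real GDP 2013 (at 2003 prices) = 59.99·354 + 28.11·324 + 20.72·498 = 40662.66.
Deflator = Nominal/Real × 100 = 55308.66/40662.66 × 100 = 136.018.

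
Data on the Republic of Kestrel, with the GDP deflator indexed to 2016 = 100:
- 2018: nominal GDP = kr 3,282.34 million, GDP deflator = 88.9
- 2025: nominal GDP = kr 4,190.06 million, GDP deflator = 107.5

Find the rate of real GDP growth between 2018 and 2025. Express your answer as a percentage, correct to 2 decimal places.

5.57%

Deflate each year: 2018 → 3282.34/0.889 = 3692.17; 2025 → 4190.06/1.075 = 3897.73.
So real GDP changed by 3897.73/3692.17 − 1 = 0.0557, i.e. 5.57%.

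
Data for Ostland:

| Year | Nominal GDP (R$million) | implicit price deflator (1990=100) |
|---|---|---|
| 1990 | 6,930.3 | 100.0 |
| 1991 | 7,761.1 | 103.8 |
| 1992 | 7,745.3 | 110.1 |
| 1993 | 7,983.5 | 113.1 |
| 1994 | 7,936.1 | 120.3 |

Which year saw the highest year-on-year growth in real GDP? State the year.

1991: real = 7761.1/1.038 = 7476.97; growth vs 1990 (6930.30) = 7.89%.
1992: real = 7745.3/1.101 = 7034.79; growth vs 1991 (7476.97) = -5.91%.
1993: real = 7983.5/1.131 = 7058.80; growth vs 1992 (7034.79) = 0.34%.
1994: real = 7936.1/1.203 = 6596.92; growth vs 1993 (7058.80) = -6.54%.

1991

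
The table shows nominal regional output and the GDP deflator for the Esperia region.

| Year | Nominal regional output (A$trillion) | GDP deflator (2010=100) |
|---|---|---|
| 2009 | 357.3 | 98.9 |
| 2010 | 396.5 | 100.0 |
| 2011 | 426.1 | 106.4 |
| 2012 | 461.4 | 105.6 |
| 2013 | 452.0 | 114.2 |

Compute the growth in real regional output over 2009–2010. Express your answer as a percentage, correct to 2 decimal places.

Real regional output 2009 = 357.3/0.989 = 361.27.
Real regional output 2010 = 396.5/1.000 = 396.50.
Change = 396.50/361.27 − 1 = 0.0975.

9.75%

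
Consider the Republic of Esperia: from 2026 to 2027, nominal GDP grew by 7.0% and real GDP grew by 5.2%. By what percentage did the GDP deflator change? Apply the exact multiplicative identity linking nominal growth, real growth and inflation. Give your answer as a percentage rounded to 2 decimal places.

(1 + g_nom) = (1 + g_real)(1 + π), so π = 1.0700 / 1.0520 − 1 = 0.01711.

1.71%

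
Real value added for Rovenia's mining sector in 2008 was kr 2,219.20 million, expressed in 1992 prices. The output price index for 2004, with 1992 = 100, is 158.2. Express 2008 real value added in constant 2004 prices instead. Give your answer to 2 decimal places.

Real value added in 2004 prices = Real value added in 1992 prices × (P_2004/P_1992) = 2219.20 × 1.582 = 3510.77.

kr 3,510.77 million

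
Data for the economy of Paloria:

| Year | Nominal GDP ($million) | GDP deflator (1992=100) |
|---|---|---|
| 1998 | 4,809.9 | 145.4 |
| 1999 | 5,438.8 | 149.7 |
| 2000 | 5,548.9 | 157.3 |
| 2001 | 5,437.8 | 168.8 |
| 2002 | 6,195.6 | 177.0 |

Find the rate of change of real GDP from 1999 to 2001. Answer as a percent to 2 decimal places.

-11.33%

Real GDP 1999 = 5438.8/1.497 = 3633.13.
Real GDP 2001 = 5437.8/1.688 = 3221.45.
Change = 3221.45/3633.13 − 1 = -0.1133.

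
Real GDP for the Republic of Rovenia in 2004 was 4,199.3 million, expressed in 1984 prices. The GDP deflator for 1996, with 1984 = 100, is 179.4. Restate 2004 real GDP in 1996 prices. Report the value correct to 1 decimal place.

Real GDP in 1996 prices = Real GDP in 1984 prices × (P_1996/P_1984) = 4199.3 × 1.794 = 7533.54.

7,533.5 million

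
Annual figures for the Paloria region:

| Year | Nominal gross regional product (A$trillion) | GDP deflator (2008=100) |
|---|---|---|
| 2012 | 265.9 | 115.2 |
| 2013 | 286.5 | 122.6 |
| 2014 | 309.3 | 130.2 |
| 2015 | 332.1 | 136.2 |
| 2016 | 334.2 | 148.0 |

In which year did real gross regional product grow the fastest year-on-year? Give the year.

2013: real = 286.5/1.226 = 233.69; growth vs 2012 (230.82) = 1.24%.
2014: real = 309.3/1.302 = 237.56; growth vs 2013 (233.69) = 1.66%.
2015: real = 332.1/1.362 = 243.83; growth vs 2014 (237.56) = 2.64%.
2016: real = 334.2/1.480 = 225.81; growth vs 2015 (243.83) = -7.39%.

2015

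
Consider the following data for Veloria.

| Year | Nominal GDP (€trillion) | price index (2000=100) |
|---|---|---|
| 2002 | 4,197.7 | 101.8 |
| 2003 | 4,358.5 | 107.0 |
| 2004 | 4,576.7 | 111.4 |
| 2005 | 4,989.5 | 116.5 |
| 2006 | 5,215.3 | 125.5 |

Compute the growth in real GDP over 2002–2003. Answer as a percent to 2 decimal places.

-1.22%

Real GDP 2002 = 4197.7/1.018 = 4123.48.
Real GDP 2003 = 4358.5/1.070 = 4073.36.
Change = 4073.36/4123.48 − 1 = -0.0122.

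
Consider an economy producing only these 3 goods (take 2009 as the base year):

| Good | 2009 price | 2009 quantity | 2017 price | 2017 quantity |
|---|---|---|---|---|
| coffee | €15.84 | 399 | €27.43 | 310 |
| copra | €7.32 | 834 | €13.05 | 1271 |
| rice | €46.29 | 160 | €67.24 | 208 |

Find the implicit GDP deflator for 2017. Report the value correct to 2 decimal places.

163.89

Nominal GDP 2017 = 27.43·310 + 13.05·1271 + 67.24·208 = 39075.77.
Real GDP 2017 (at 2009 prices) = 15.84·310 + 7.32·1271 + 46.29·208 = 23842.44.
Deflator = Nominal/Real × 100 = 39075.77/23842.44 × 100 = 163.892.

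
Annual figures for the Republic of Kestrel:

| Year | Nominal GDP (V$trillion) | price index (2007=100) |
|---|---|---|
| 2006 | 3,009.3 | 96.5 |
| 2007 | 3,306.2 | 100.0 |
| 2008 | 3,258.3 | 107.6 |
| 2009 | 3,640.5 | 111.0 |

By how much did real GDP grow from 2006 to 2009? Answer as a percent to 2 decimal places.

5.17%

Real GDP 2006 = 3009.3/0.965 = 3118.45.
Real GDP 2009 = 3640.5/1.110 = 3279.73.
Change = 3279.73/3118.45 − 1 = 0.0517.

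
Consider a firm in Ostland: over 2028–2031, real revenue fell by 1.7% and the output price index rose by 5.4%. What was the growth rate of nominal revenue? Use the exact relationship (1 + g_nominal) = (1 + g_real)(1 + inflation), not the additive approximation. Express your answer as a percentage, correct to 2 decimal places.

3.61%

(1 + g_nom) = (1 + g_real)(1 + π) = 0.9830 × 1.0540 = 1.03608.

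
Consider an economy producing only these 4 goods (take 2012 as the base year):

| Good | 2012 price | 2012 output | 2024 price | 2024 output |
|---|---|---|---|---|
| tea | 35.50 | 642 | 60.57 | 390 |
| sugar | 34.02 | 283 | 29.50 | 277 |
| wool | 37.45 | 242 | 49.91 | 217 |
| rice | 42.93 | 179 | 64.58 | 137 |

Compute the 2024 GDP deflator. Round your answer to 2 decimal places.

138.08

Nominal GDP 2024 = 60.57·390 + 29.50·277 + 49.91·217 + 64.58·137 = 51471.73.
Real GDP 2024 (at 2012 prices) = 35.50·390 + 34.02·277 + 37.45·217 + 42.93·137 = 37276.60.
Deflator = Nominal/Real × 100 = 51471.73/37276.60 × 100 = 138.081.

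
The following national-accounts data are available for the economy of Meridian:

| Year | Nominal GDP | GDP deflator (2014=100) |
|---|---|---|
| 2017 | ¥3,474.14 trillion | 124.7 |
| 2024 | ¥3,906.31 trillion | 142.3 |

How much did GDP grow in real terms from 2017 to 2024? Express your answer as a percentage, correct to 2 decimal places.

-1.47%

Real GDP 2017 = 3474.14 / 1.247 = 2786.00.
Real GDP 2024 = 3906.31 / 1.423 = 2745.12.
Real growth = 2745.12 / 2786.00 − 1 = -0.0147.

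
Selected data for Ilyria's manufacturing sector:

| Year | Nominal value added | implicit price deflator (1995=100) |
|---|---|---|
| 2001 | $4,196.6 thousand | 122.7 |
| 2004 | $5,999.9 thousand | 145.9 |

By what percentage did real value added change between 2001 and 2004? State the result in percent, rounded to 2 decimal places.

Real value added 2001 = 4196.6 / 1.227 = 3420.21.
Real value added 2004 = 5999.9 / 1.459 = 4112.34.
Real growth = 4112.34 / 3420.21 − 1 = 0.2024.

20.24%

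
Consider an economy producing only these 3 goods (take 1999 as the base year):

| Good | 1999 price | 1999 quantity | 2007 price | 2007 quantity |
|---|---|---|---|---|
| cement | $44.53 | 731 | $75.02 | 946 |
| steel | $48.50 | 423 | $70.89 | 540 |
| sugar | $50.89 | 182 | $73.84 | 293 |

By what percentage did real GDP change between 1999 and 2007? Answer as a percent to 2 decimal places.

33.53%

Real GDP 1999 = Nominal GDP 1999 = 44.53·731 + 48.50·423 + 50.89·182 = 62328.91.
Real GDP 2007 (at 1999 prices) = 44.53·946 + 48.50·540 + 50.89·293 = 83226.15.
Real growth = 83226.15/62328.91 − 1 = 0.3353.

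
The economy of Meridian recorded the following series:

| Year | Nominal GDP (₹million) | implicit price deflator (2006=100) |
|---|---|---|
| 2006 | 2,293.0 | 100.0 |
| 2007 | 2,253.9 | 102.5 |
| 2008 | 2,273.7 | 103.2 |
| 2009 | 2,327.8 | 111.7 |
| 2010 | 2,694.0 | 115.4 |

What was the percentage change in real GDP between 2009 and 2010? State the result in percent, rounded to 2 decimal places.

12.02%

Real GDP 2009 = 2327.8/1.117 = 2083.97.
Real GDP 2010 = 2694.0/1.154 = 2334.49.
Change = 2334.49/2083.97 − 1 = 0.1202.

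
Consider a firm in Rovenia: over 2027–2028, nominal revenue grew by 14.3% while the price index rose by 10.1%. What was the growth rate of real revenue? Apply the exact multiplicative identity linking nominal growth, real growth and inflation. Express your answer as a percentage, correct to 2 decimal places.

(1 + g_nom) = (1 + g_real)(1 + π), so g_real = 1.1430 / 1.1010 − 1 = 0.03815.

3.81%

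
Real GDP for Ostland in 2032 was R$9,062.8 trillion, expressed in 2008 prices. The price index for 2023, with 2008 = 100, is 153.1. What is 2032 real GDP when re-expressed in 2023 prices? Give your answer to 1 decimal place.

R$13,875.1 trillion

Real GDP in 2023 prices = Real GDP in 2008 prices × (P_2023/P_2008) = 9062.8 × 1.531 = 13875.15.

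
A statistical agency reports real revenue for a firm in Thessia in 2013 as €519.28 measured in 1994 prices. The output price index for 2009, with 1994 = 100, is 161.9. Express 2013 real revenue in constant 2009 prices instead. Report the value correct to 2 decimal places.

€840.71

Real revenue in 2009 prices = Real revenue in 1994 prices × (P_2009/P_1994) = 519.28 × 1.619 = 840.71.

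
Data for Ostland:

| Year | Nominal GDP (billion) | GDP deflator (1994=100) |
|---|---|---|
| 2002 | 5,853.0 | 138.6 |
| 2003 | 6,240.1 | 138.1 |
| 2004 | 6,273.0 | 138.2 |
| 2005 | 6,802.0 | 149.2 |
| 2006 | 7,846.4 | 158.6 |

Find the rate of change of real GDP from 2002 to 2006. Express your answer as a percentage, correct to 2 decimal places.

17.15%

Real GDP 2002 = 5853.0/1.386 = 4222.94.
Real GDP 2006 = 7846.4/1.586 = 4947.29.
Change = 4947.29/4222.94 − 1 = 0.1715.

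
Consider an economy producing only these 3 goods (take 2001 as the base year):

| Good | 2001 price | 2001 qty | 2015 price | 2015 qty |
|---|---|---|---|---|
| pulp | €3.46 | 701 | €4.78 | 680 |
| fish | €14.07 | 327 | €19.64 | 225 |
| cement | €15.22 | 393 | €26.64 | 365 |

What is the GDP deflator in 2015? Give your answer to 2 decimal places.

Nominal GDP 2015 = 4.78·680 + 19.64·225 + 26.64·365 = 17393.00.
Real GDP 2015 (at 2001 prices) = 3.46·680 + 14.07·225 + 15.22·365 = 11073.85.
Deflator = Nominal/Real × 100 = 17393.00/11073.85 × 100 = 157.064.

157.06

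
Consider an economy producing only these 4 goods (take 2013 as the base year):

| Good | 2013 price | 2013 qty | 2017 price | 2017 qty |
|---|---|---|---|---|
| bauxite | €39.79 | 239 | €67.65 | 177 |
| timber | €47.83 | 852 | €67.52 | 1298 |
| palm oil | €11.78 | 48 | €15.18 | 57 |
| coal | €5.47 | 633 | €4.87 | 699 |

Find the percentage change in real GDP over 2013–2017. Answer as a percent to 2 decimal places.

Real GDP 2013 = Nominal GDP 2013 = 39.79·239 + 47.83·852 + 11.78·48 + 5.47·633 = 54288.92.
Real GDP 2017 (at 2013 prices) = 39.79·177 + 47.83·1298 + 11.78·57 + 5.47·699 = 73621.16.
Real growth = 73621.16/54288.92 − 1 = 0.3561.

35.61%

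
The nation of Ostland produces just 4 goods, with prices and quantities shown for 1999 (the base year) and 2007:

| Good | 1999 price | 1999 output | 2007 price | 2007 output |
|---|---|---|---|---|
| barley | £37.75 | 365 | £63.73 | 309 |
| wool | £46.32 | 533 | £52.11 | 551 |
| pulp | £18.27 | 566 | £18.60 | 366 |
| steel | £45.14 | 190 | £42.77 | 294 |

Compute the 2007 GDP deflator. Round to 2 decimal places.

118.62

Nominal GDP 2007 = 63.73·309 + 52.11·551 + 18.60·366 + 42.77·294 = 67787.16.
Real GDP 2007 (at 1999 prices) = 37.75·309 + 46.32·551 + 18.27·366 + 45.14·294 = 57145.05.
Deflator = Nominal/Real × 100 = 67787.16/57145.05 × 100 = 118.623.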